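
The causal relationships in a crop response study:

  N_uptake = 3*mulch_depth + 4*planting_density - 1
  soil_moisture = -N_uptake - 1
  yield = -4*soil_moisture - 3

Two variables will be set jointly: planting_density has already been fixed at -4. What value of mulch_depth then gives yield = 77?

mulch_depth = 12

With planting_density held at -4:
Substituting into the N_uptake equation gives N_uptake = 3*mulch_depth - 17.
Substituting into the soil_moisture equation gives soil_moisture = -3*mulch_depth + 16.
Substituting into the yield equation gives yield = 12*mulch_depth - 67.
Solve 12*mulch_depth - 67 = 77: mulch_depth = (77 + 67) / 12 = 12.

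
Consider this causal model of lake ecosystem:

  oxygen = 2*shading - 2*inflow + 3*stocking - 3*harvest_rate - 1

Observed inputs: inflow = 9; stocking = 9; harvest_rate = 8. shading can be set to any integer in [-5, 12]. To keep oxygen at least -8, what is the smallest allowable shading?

Substituting into the oxygen equation gives oxygen = 2*shading - 16.
Require 2*shading - 16 ≥ -8, so shading ≥ 4.
The smallest integer in [-5, 12] satisfying this is 4.

shading = 4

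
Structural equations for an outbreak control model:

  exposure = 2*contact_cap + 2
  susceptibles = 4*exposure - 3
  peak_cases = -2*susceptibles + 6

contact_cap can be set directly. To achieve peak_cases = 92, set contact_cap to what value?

Substituting into the susceptibles equation gives susceptibles = 8*contact_cap + 5.
peak_cases becomes -16*contact_cap - 4.
Solve -16*contact_cap - 4 = 92: contact_cap = (92 + 4) / -16 = -6.

contact_cap = -6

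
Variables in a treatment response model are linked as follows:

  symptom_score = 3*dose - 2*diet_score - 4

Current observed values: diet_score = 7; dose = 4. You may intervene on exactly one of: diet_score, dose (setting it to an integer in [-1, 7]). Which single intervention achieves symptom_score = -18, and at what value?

set dose = 0

Intervening on diet_score: symptom_score = -2*diet_score + 8. Reaching -18 requires diet_score = 13, outside [-1, 7].
Intervening on dose: with other inputs at their observed values, symptom_score = 3*dose - 18. Solving for -18 gives dose = 0, within [-1, 7].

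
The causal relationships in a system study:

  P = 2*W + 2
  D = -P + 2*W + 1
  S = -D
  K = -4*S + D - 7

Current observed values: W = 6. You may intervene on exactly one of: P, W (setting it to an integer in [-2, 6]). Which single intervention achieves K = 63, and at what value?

Intervening on P: with other inputs at their observed values, K = -5*P + 58. Solving for 63 gives P = -1, within [-2, 6].
Intervening on W: the paths from W to K cancel (net effect zero), leaving K = -12; 63 is unreachable this way.

set P = -1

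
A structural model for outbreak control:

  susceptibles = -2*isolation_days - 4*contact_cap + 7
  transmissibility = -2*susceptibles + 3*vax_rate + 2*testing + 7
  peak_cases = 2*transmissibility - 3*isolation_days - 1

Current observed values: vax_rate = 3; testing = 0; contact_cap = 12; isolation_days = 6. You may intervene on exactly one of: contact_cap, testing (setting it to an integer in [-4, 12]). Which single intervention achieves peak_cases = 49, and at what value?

Intervening on contact_cap: with other inputs at their observed values, peak_cases = 16*contact_cap + 33. Solving for 49 gives contact_cap = 1, within [-4, 12].
Intervening on testing: peak_cases = 4*testing + 225. Reaching 49 requires testing = -44, outside [-4, 12].

set contact_cap = 1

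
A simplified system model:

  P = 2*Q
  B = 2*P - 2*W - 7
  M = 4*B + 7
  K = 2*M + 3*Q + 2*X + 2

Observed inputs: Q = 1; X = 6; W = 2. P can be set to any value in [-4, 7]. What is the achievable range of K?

Intervening on P fixes its value directly, overriding its dependence on Q.
Substituting into the B equation gives B = 2*P - 11.
So M = 8*P - 37.
So K = 16*P - 57.
Linear in P, so extremes are at the endpoints: P = -4 gives K = -121; P = 7 gives K = 55.

-121 to 55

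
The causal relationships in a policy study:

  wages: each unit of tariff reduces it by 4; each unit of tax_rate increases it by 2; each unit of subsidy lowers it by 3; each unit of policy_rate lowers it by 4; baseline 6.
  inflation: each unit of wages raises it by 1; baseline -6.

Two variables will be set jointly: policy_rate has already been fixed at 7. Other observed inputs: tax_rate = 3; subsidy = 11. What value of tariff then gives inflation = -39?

tariff = -4

With policy_rate held at 7:
Substituting into the wages equation gives wages = -4*tariff - 49.
Substituting into the inflation equation gives inflation = -4*tariff - 55.
Solve -4*tariff - 55 = -39: tariff = (-39 + 55) / -4 = -4.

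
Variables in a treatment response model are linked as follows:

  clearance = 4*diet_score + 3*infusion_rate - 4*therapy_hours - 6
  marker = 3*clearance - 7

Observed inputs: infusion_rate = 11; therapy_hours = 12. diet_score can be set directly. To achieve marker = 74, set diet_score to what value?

diet_score = 12

Substituting into the clearance equation gives clearance = 4*diet_score - 21.
This gives marker = 12*diet_score - 70.
Solve 12*diet_score - 70 = 74: diet_score = (74 + 70) / 12 = 12.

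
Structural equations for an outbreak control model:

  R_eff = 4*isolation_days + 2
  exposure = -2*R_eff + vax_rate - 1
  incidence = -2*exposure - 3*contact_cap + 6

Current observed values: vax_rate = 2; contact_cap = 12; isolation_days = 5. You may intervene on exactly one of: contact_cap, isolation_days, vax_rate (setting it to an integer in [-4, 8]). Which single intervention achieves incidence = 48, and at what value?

set vax_rate = 6

Intervening on contact_cap: incidence = -3*contact_cap + 92. Reaching 48 requires contact_cap = 44/3, not an integer.
Intervening on isolation_days: incidence = 16*isolation_days - 24. Reaching 48 requires isolation_days = 9/2, not an integer.
Intervening on vax_rate: with other inputs at their observed values, incidence = -2*vax_rate + 60. Solving for 48 gives vax_rate = 6, within [-4, 8].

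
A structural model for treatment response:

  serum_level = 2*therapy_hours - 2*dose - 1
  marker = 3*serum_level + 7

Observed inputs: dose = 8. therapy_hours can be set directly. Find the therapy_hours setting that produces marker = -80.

therapy_hours = -6

Substituting into the serum_level equation gives serum_level = 2*therapy_hours - 17.
Substituting into the marker equation gives marker = 6*therapy_hours - 44.
Solve 6*therapy_hours - 44 = -80: therapy_hours = (-80 + 44) / 6 = -6.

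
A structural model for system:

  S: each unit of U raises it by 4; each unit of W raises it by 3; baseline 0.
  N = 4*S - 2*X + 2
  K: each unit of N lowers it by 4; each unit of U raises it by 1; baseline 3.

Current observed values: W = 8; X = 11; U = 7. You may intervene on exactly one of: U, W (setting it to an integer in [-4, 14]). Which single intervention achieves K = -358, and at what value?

set W = 0

Intervening on U: K = -63*U - 301. Reaching -358 requires U = 19/21, not an integer.
Intervening on W: with other inputs at their observed values, K = -48*W - 358. Solving for -358 gives W = 0, within [-4, 14].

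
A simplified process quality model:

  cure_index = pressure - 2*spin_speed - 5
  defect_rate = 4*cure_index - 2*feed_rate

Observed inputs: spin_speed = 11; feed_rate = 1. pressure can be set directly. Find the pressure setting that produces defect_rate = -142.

pressure = -8

Substituting into the cure_index equation gives cure_index = pressure - 27.
Substituting into the defect_rate equation gives defect_rate = 4*pressure - 110.
Solve 4*pressure - 110 = -142: pressure = (-142 + 110) / 4 = -8.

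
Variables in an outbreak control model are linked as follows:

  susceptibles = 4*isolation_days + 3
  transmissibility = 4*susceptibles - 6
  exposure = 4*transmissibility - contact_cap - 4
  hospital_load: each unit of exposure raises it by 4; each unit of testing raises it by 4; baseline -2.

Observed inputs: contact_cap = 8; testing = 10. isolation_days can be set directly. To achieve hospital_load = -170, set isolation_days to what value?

isolation_days = -1

Substituting into the transmissibility equation gives transmissibility = 16*isolation_days + 6.
This gives exposure = 64*isolation_days + 12.
Substituting into the hospital_load equation gives hospital_load = 256*isolation_days + 86.
Solve 256*isolation_days + 86 = -170: isolation_days = (-170 - 86) / 256 = -1.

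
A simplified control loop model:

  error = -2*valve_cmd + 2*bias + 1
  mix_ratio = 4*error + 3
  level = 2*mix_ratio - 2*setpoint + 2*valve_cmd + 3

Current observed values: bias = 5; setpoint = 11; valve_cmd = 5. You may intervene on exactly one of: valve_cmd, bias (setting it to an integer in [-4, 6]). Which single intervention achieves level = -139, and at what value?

Intervening on valve_cmd: level = -14*valve_cmd + 75. Reaching -139 requires valve_cmd = 107/7, not an integer.
Intervening on bias: with other inputs at their observed values, level = 16*bias - 75. Solving for -139 gives bias = -4, within [-4, 6].

set bias = -4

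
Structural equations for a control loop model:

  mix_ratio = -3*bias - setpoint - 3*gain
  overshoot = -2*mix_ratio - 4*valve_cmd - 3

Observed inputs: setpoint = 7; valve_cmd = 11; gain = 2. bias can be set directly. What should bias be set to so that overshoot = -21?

bias = 0

Substituting into the mix_ratio equation gives mix_ratio = -3*bias - 13.
Substituting into the overshoot equation gives overshoot = 6*bias - 21.
Solve 6*bias - 21 = -21: bias = (-21 + 21) / 6 = 0.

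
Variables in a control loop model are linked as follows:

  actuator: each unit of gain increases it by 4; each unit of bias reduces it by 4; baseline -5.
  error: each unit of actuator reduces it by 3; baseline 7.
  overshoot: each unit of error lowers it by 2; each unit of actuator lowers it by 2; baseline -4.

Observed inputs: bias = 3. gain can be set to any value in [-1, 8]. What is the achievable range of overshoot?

Substituting into the actuator equation gives actuator = 4*gain - 17.
Substituting into the error equation gives error = -12*gain + 58.
This gives overshoot = 16*gain - 86.
Linear in gain, so extremes are at the endpoints: gain = -1 gives overshoot = -102; gain = 8 gives overshoot = 42.

-102 to 42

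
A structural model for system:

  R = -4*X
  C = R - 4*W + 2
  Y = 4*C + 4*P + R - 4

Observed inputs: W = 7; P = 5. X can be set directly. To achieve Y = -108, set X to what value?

X = 1

Substituting into the C equation gives C = -4*X - 26.
This gives Y = -20*X - 88.
Solve -20*X - 88 = -108: X = (-108 + 88) / -20 = 1.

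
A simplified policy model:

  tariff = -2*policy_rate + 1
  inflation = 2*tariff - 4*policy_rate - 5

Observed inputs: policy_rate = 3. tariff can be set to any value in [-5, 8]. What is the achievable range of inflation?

Intervening on tariff fixes its value directly, overriding its dependence on policy_rate.
Substituting into the inflation equation gives inflation = 2*tariff - 17.
Linear in tariff, so extremes are at the endpoints: tariff = -5 gives inflation = -27; tariff = 8 gives inflation = -1.

-27 to -1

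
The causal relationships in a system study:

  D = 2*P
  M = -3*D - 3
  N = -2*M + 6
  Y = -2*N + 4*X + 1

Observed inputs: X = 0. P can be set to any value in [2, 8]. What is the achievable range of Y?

Substituting into the M equation gives M = -6*P - 3.
N becomes 12*P + 12.
Substituting into the Y equation gives Y = -24*P - 23.
Linear in P, so extremes are at the endpoints: P = 2 gives Y = -71; P = 8 gives Y = -215.

-215 to -71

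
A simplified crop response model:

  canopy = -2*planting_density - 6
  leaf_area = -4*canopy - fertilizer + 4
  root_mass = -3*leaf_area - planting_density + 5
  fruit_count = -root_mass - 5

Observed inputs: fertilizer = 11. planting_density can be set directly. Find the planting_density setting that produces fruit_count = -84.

planting_density = -5

Substituting into the leaf_area equation gives leaf_area = 8*planting_density + 17.
So root_mass = -25*planting_density - 46.
Substituting into the fruit_count equation gives fruit_count = 25*planting_density + 41.
Solve 25*planting_density + 41 = -84: planting_density = (-84 - 41) / 25 = -5.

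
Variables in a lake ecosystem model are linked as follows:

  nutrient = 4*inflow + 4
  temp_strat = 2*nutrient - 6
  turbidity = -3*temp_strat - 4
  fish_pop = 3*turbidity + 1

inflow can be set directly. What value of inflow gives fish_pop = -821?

inflow = 11

Substituting into the temp_strat equation gives temp_strat = 8*inflow + 2.
This gives turbidity = -24*inflow - 10.
This gives fish_pop = -72*inflow - 29.
Solve -72*inflow - 29 = -821: inflow = (-821 + 29) / -72 = 11.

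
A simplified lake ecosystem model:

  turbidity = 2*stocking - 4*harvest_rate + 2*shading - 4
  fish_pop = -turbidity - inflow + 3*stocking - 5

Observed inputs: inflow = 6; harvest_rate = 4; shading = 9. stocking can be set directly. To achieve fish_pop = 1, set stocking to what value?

Substituting into the turbidity equation gives turbidity = 2*stocking - 2.
Substituting into the fish_pop equation gives fish_pop = stocking - 9.
Solve stocking - 9 = 1: stocking = (1 + 9) / 1 = 10.

stocking = 10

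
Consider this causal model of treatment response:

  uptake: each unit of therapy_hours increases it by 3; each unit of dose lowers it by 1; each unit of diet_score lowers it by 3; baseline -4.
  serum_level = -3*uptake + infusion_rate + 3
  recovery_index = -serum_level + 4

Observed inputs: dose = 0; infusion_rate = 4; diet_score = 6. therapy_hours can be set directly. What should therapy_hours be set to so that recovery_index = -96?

Substituting into the uptake equation gives uptake = 3*therapy_hours - 22.
serum_level becomes -9*therapy_hours + 73.
Substituting into the recovery_index equation gives recovery_index = 9*therapy_hours - 69.
Solve 9*therapy_hours - 69 = -96: therapy_hours = (-96 + 69) / 9 = -3.

therapy_hours = -3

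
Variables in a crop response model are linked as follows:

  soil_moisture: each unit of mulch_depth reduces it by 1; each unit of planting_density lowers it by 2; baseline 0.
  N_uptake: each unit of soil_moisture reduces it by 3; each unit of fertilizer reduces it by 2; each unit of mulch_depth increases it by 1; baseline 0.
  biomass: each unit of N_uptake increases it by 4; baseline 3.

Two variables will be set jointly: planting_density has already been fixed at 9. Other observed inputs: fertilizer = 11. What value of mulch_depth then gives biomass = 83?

mulch_depth = -3

With planting_density held at 9:
Substituting into the soil_moisture equation gives soil_moisture = -mulch_depth - 18.
So N_uptake = 4*mulch_depth + 32.
This gives biomass = 16*mulch_depth + 131.
Solve 16*mulch_depth + 131 = 83: mulch_depth = (83 - 131) / 16 = -3.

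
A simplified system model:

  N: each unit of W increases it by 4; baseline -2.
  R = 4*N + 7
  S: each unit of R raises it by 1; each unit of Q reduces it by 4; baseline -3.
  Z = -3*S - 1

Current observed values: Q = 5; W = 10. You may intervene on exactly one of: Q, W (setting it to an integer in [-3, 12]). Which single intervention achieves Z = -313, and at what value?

set W = 8

Intervening on Q: Z = 12*Q - 469. Reaching -313 requires Q = 13, outside [-3, 12].
Intervening on W: with other inputs at their observed values, Z = -48*W + 71. Solving for -313 gives W = 8, within [-3, 12].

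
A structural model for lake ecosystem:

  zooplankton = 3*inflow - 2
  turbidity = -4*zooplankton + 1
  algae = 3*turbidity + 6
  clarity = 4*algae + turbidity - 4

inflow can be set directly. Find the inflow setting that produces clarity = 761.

Substituting into the turbidity equation gives turbidity = -12*inflow + 9.
algae becomes -36*inflow + 33.
Substituting into the clarity equation gives clarity = -156*inflow + 137.
Solve -156*inflow + 137 = 761: inflow = (761 - 137) / -156 = -4.

inflow = -4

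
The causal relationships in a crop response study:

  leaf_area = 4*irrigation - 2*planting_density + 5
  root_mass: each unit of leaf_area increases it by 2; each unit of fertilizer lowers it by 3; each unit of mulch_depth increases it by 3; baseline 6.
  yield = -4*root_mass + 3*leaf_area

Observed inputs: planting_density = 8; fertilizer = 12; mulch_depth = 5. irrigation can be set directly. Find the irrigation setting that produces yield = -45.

irrigation = 8

Substituting into the leaf_area equation gives leaf_area = 4*irrigation - 11.
Substituting into the root_mass equation gives root_mass = 8*irrigation - 37.
Substituting into the yield equation gives yield = -20*irrigation + 115.
Solve -20*irrigation + 115 = -45: irrigation = (-45 - 115) / -20 = 8.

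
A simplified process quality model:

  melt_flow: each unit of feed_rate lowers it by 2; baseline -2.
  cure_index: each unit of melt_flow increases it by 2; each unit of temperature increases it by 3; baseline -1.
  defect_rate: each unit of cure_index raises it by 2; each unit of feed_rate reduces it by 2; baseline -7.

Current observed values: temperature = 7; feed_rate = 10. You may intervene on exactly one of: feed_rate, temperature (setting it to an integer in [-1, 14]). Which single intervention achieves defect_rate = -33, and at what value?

set temperature = 14

Intervening on feed_rate: defect_rate = -10*feed_rate + 25. Reaching -33 requires feed_rate = 29/5, not an integer.
Intervening on temperature: with other inputs at their observed values, defect_rate = 6*temperature - 117. Solving for -33 gives temperature = 14, within [-1, 14].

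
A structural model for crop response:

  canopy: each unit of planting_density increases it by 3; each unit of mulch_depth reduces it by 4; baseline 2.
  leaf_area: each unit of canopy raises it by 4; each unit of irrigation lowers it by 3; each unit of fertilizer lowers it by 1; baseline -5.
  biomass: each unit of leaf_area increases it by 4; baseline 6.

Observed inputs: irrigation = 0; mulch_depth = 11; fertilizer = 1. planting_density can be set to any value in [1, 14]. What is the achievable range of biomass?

-642 to -18

Substituting into the canopy equation gives canopy = 3*planting_density - 42.
Substituting into the leaf_area equation gives leaf_area = 12*planting_density - 174.
Substituting into the biomass equation gives biomass = 48*planting_density - 690.
Linear in planting_density, so extremes are at the endpoints: planting_density = 1 gives biomass = -642; planting_density = 14 gives biomass = -18.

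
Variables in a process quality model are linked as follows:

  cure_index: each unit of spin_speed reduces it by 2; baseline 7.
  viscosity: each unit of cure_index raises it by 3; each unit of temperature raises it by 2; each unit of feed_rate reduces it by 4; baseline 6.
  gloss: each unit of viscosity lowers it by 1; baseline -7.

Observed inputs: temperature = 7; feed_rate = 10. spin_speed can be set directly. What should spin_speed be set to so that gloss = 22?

spin_speed = 5

Substituting into the viscosity equation gives viscosity = -6*spin_speed + 1.
gloss becomes 6*spin_speed - 8.
Solve 6*spin_speed - 8 = 22: spin_speed = (22 + 8) / 6 = 5.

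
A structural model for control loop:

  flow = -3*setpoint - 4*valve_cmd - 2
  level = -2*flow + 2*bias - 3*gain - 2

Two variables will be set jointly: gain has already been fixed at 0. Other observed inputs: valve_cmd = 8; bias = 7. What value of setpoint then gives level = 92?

setpoint = 2

With gain held at 0:
Substituting into the flow equation gives flow = -3*setpoint - 34.
This gives level = 6*setpoint + 80.
Solve 6*setpoint + 80 = 92: setpoint = (92 - 80) / 6 = 2.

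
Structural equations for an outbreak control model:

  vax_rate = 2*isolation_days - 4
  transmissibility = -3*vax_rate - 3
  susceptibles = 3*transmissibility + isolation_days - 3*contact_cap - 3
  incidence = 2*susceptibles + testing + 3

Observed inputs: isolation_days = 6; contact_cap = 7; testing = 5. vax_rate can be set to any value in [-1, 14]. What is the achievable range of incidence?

-298 to -28

Intervening on vax_rate fixes its value directly, overriding its dependence on isolation_days.
Substituting into the susceptibles equation gives susceptibles = -9*vax_rate - 27.
Substituting into the incidence equation gives incidence = -18*vax_rate - 46.
Linear in vax_rate, so extremes are at the endpoints: vax_rate = -1 gives incidence = -28; vax_rate = 14 gives incidence = -298.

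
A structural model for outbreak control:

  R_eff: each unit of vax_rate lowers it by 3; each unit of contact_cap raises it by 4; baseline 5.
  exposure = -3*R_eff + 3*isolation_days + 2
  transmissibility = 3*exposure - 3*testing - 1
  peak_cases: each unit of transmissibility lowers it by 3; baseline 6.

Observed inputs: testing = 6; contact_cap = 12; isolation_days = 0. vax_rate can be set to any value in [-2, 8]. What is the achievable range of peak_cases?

Substituting into the R_eff equation gives R_eff = -3*vax_rate + 53.
Substituting into the exposure equation gives exposure = 9*vax_rate - 157.
So transmissibility = 27*vax_rate - 490.
Substituting into the peak_cases equation gives peak_cases = -81*vax_rate + 1476.
Linear in vax_rate, so extremes are at the endpoints: vax_rate = -2 gives peak_cases = 1638; vax_rate = 8 gives peak_cases = 828.

828 to 1638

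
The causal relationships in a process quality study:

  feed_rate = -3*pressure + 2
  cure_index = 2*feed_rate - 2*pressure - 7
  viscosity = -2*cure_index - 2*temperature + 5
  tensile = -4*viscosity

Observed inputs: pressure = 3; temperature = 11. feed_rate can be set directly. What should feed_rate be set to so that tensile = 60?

feed_rate = 6

Intervening on feed_rate fixes its value directly, overriding its dependence on pressure.
Substituting into the cure_index equation gives cure_index = 2*feed_rate - 13.
Substituting into the viscosity equation gives viscosity = -4*feed_rate + 9.
Substituting into the tensile equation gives tensile = 16*feed_rate - 36.
Solve 16*feed_rate - 36 = 60: feed_rate = (60 + 36) / 16 = 6.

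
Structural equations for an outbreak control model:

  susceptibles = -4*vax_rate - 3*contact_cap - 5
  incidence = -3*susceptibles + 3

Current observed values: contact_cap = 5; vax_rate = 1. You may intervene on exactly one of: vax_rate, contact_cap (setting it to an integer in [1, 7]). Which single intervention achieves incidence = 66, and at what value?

set contact_cap = 4

Intervening on vax_rate: incidence = 12*vax_rate + 63. Reaching 66 requires vax_rate = 1/4, not an integer.
Intervening on contact_cap: with other inputs at their observed values, incidence = 9*contact_cap + 30. Solving for 66 gives contact_cap = 4, within [1, 7].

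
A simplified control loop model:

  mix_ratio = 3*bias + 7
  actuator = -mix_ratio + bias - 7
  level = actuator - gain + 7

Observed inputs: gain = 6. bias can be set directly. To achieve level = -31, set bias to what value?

bias = 9

Substituting into the actuator equation gives actuator = -2*bias - 14.
level becomes -2*bias - 13.
Solve -2*bias - 13 = -31: bias = (-31 + 13) / -2 = 9.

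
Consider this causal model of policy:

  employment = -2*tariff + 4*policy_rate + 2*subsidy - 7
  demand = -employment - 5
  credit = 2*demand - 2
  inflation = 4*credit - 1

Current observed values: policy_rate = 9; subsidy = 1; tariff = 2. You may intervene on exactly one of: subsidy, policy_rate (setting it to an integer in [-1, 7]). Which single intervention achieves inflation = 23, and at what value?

set policy_rate = 0

Intervening on subsidy: inflation = -16*subsidy - 249. Reaching 23 requires subsidy = -17, outside [-1, 7].
Intervening on policy_rate: with other inputs at their observed values, inflation = -32*policy_rate + 23. Solving for 23 gives policy_rate = 0, within [-1, 7].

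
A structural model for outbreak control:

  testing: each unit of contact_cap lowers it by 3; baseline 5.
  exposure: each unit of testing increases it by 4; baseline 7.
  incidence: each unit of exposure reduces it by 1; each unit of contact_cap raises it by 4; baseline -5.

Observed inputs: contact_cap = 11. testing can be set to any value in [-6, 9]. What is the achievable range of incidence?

-4 to 56

Intervening on testing fixes its value directly, overriding its dependence on contact_cap.
Substituting into the incidence equation gives incidence = -4*testing + 32.
Linear in testing, so extremes are at the endpoints: testing = -6 gives incidence = 56; testing = 9 gives incidence = -4.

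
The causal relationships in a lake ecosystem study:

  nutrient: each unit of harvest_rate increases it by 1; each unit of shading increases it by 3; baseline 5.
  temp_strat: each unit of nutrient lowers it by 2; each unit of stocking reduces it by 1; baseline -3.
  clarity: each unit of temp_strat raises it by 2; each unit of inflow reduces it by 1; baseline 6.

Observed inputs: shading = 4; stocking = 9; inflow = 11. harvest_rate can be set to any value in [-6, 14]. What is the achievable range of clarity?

Substituting into the nutrient equation gives nutrient = harvest_rate + 17.
Substituting into the temp_strat equation gives temp_strat = -2*harvest_rate - 46.
Substituting into the clarity equation gives clarity = -4*harvest_rate - 97.
Linear in harvest_rate, so extremes are at the endpoints: harvest_rate = -6 gives clarity = -73; harvest_rate = 14 gives clarity = -153.

-153 to -73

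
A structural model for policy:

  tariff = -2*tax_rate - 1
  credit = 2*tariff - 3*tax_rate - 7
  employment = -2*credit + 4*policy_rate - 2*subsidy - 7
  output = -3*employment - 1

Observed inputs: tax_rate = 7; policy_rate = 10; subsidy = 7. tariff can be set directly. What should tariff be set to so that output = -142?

Intervening on tariff fixes its value directly, overriding its dependence on tax_rate.
Substituting into the credit equation gives credit = 2*tariff - 28.
Substituting into the employment equation gives employment = -4*tariff + 75.
Substituting into the output equation gives output = 12*tariff - 226.
Solve 12*tariff - 226 = -142: tariff = (-142 + 226) / 12 = 7.

tariff = 7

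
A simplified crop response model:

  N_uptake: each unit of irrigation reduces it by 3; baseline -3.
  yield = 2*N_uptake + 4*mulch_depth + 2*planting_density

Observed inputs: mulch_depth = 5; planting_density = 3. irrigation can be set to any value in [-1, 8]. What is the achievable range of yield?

Substituting into the yield equation gives yield = -6*irrigation + 20.
Linear in irrigation, so extremes are at the endpoints: irrigation = -1 gives yield = 26; irrigation = 8 gives yield = -28.

-28 to 26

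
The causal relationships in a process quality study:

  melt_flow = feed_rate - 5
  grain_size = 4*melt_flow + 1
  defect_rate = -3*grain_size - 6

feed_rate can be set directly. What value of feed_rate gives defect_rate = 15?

feed_rate = 3

Substituting into the grain_size equation gives grain_size = 4*feed_rate - 19.
Substituting into the defect_rate equation gives defect_rate = -12*feed_rate + 51.
Solve -12*feed_rate + 51 = 15: feed_rate = (15 - 51) / -12 = 3.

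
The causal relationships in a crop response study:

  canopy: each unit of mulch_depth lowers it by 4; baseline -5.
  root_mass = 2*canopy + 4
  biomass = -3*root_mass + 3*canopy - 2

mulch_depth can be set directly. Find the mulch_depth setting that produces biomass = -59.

Substituting into the root_mass equation gives root_mass = -8*mulch_depth - 6.
Substituting into the biomass equation gives biomass = 12*mulch_depth + 1.
Solve 12*mulch_depth + 1 = -59: mulch_depth = (-59 - 1) / 12 = -5.

mulch_depth = -5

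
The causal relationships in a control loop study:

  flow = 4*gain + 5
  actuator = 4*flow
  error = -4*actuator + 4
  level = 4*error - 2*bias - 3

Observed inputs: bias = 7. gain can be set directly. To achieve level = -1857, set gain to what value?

gain = 6

Substituting into the actuator equation gives actuator = 16*gain + 20.
Substituting into the error equation gives error = -64*gain - 76.
So level = -256*gain - 321.
Solve -256*gain - 321 = -1857: gain = (-1857 + 321) / -256 = 6.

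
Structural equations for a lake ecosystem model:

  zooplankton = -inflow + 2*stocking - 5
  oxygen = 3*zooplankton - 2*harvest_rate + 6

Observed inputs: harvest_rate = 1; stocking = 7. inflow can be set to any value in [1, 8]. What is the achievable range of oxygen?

Substituting into the zooplankton equation gives zooplankton = -inflow + 9.
oxygen becomes -3*inflow + 31.
Linear in inflow, so extremes are at the endpoints: inflow = 1 gives oxygen = 28; inflow = 8 gives oxygen = 7.

7 to 28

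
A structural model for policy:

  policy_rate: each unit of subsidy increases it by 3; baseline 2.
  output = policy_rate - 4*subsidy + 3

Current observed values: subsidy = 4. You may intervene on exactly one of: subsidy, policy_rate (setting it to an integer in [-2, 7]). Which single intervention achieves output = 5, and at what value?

set subsidy = 0

Intervening on subsidy: with other inputs at their observed values, output = -subsidy + 5. Solving for 5 gives subsidy = 0, within [-2, 7].
Intervening on policy_rate: output = policy_rate - 13. Reaching 5 requires policy_rate = 18, outside [-2, 7].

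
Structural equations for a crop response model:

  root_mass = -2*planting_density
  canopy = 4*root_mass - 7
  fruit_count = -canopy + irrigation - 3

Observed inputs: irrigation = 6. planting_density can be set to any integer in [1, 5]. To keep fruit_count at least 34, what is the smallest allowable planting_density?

planting_density = 3

Substituting into the canopy equation gives canopy = -8*planting_density - 7.
Substituting into the fruit_count equation gives fruit_count = 8*planting_density + 10.
Require 8*planting_density + 10 ≥ 34, so planting_density ≥ 3.
The smallest integer in [1, 5] satisfying this is 3.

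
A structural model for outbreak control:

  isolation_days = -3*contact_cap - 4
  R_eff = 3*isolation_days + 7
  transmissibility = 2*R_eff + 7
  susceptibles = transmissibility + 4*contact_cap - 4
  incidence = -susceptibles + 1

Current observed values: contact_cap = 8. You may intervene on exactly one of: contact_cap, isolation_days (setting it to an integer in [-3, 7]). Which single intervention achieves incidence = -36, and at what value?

set isolation_days = -2

Intervening on contact_cap: incidence = 14*contact_cap + 8. Reaching -36 requires contact_cap = -22/7, not an integer.
Intervening on isolation_days: with other inputs at their observed values, incidence = -6*isolation_days - 48. Solving for -36 gives isolation_days = -2, within [-3, 7].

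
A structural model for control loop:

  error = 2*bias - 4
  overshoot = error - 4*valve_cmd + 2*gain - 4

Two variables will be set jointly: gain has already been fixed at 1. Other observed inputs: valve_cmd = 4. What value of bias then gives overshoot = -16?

With gain held at 1:
Substituting into the overshoot equation gives overshoot = 2*bias - 22.
Solve 2*bias - 22 = -16: bias = (-16 + 22) / 2 = 3.

bias = 3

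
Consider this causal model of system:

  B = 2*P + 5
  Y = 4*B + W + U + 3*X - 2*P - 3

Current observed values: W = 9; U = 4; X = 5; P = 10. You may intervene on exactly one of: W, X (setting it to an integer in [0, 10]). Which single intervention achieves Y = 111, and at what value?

set X = 7

Intervening on W: Y = W + 96. Reaching 111 requires W = 15, outside [0, 10].
Intervening on X: with other inputs at their observed values, Y = 3*X + 90. Solving for 111 gives X = 7, within [0, 10].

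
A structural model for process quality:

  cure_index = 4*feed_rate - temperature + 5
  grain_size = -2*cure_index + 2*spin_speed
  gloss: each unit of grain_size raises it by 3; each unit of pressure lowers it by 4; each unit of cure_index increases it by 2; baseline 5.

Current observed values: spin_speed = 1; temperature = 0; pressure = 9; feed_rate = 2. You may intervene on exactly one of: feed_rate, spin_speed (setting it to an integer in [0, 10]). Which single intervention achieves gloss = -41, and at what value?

Intervening on feed_rate: gloss = -16*feed_rate - 45. Reaching -41 requires feed_rate = -1/4, not an integer.
Intervening on spin_speed: with other inputs at their observed values, gloss = 6*spin_speed - 83. Solving for -41 gives spin_speed = 7, within [0, 10].

set spin_speed = 7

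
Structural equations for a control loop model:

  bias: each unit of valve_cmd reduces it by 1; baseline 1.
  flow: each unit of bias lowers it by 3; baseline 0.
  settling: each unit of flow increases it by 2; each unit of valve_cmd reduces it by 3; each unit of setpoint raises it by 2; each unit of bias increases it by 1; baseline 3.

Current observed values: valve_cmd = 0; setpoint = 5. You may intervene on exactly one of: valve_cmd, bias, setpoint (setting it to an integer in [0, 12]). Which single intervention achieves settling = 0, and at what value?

Intervening on valve_cmd: settling = 2*valve_cmd + 8. Reaching 0 requires valve_cmd = -4, outside [0, 12].
Intervening on bias: settling = -5*bias + 13. Reaching 0 requires bias = 13/5, not an integer.
Intervening on setpoint: with other inputs at their observed values, settling = 2*setpoint - 2. Solving for 0 gives setpoint = 1, within [0, 12].

set setpoint = 1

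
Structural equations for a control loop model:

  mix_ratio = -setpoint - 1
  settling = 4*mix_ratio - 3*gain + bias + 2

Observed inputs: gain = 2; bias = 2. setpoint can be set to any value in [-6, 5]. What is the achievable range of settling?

-26 to 18

Substituting into the settling equation gives settling = -4*setpoint - 6.
Linear in setpoint, so extremes are at the endpoints: setpoint = -6 gives settling = 18; setpoint = 5 gives settling = -26.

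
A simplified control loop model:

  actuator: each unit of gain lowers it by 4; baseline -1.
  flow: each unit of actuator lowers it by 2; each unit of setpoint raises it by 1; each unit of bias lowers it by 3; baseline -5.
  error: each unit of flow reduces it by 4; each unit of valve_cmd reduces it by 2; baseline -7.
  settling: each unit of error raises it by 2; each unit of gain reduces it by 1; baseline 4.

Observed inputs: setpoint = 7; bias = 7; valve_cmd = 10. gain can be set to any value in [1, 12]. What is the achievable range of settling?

Substituting into the flow equation gives flow = 8*gain - 17.
error becomes -32*gain + 41.
Substituting into the settling equation gives settling = -65*gain + 86.
Linear in gain, so extremes are at the endpoints: gain = 1 gives settling = 21; gain = 12 gives settling = -694.

-694 to 21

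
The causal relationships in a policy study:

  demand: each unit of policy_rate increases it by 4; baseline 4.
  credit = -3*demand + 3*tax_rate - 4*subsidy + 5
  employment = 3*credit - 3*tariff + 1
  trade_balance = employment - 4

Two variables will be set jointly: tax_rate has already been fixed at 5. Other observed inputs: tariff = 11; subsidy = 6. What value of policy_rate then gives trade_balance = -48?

policy_rate = -1

With tax_rate held at 5:
Substituting into the credit equation gives credit = -12*policy_rate - 16.
Substituting into the employment equation gives employment = -36*policy_rate - 80.
trade_balance becomes -36*policy_rate - 84.
Solve -36*policy_rate - 84 = -48: policy_rate = (-48 + 84) / -36 = -1.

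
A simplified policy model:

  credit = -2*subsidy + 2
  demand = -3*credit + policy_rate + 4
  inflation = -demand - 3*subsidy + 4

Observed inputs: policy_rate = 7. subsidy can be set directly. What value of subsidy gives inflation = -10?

subsidy = 1

Substituting into the demand equation gives demand = 6*subsidy + 5.
inflation becomes -9*subsidy - 1.
Solve -9*subsidy - 1 = -10: subsidy = (-10 + 1) / -9 = 1.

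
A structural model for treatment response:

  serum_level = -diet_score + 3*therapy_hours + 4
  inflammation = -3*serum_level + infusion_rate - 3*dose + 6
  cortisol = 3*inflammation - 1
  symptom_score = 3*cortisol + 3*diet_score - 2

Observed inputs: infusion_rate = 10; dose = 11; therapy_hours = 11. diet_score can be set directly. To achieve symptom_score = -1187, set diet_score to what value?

diet_score = -1

Substituting into the serum_level equation gives serum_level = -diet_score + 37.
Substituting into the inflammation equation gives inflammation = 3*diet_score - 128.
So cortisol = 9*diet_score - 385.
symptom_score becomes 30*diet_score - 1157.
Solve 30*diet_score - 1157 = -1187: diet_score = (-1187 + 1157) / 30 = -1.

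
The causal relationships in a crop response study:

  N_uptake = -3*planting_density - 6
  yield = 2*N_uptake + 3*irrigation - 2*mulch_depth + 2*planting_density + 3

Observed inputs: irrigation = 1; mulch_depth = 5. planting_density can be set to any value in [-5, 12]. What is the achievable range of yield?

-64 to 4

Substituting into the yield equation gives yield = -4*planting_density - 16.
Linear in planting_density, so extremes are at the endpoints: planting_density = -5 gives yield = 4; planting_density = 12 gives yield = -64.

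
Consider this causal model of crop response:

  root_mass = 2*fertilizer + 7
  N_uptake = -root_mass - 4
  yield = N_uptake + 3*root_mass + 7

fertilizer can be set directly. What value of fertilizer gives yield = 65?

fertilizer = 12

Substituting into the N_uptake equation gives N_uptake = -2*fertilizer - 11.
Substituting into the yield equation gives yield = 4*fertilizer + 17.
Solve 4*fertilizer + 17 = 65: fertilizer = (65 - 17) / 4 = 12.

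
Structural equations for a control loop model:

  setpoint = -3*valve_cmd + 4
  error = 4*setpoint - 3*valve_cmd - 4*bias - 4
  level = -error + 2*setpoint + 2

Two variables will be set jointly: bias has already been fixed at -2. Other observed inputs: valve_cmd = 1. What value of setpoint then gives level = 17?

setpoint = -8

With bias held at -2:
Intervening on setpoint fixes its value directly, overriding its dependence on valve_cmd.
Substituting into the error equation gives error = 4*setpoint + 1.
This gives level = -2*setpoint + 1.
Solve -2*setpoint + 1 = 17: setpoint = (17 - 1) / -2 = -8.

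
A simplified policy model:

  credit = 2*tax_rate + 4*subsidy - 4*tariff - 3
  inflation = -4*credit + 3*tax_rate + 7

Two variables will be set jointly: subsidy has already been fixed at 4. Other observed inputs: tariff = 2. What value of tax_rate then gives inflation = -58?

With subsidy held at 4:
Substituting into the credit equation gives credit = 2*tax_rate + 5.
So inflation = -5*tax_rate - 13.
Solve -5*tax_rate - 13 = -58: tax_rate = (-58 + 13) / -5 = 9.

tax_rate = 9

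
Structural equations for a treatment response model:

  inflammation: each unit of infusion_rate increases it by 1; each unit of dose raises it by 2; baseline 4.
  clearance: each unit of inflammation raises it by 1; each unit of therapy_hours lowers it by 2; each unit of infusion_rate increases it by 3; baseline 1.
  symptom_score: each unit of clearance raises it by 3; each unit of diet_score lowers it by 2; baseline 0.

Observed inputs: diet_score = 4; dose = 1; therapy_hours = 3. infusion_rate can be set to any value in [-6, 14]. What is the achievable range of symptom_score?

-77 to 163

Substituting into the inflammation equation gives inflammation = infusion_rate + 6.
Substituting into the clearance equation gives clearance = 4*infusion_rate + 1.
So symptom_score = 12*infusion_rate - 5.
Linear in infusion_rate, so extremes are at the endpoints: infusion_rate = -6 gives symptom_score = -77; infusion_rate = 14 gives symptom_score = 163.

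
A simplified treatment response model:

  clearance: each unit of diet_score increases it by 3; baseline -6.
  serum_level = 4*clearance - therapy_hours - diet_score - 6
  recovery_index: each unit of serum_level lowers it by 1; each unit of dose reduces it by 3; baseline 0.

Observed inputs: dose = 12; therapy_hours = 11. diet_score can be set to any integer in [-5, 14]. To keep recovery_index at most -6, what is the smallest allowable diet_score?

Substituting into the serum_level equation gives serum_level = 11*diet_score - 41.
recovery_index becomes -11*diet_score + 5.
Require -11*diet_score + 5 ≤ -6, so diet_score ≥ 1.
The smallest integer in [-5, 14] satisfying this is 1.

diet_score = 1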